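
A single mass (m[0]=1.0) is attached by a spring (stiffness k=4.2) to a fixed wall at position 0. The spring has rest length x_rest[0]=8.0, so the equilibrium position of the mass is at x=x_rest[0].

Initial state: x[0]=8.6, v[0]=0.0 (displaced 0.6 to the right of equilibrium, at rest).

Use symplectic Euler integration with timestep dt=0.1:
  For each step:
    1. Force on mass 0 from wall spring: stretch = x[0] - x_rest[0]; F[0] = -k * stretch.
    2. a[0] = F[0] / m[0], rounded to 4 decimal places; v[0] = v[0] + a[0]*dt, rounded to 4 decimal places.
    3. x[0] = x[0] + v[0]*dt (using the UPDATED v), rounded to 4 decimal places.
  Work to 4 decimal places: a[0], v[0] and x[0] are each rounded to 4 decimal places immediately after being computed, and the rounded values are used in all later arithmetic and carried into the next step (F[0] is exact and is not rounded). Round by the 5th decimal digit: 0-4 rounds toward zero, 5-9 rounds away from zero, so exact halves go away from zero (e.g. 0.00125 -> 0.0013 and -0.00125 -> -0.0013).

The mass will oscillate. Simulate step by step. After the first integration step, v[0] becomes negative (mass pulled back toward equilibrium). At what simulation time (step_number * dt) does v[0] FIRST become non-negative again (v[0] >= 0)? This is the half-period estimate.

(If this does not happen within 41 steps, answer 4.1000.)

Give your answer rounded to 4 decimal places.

Step 0: x=[8.6000] v=[0.0000]
Step 1: x=[8.5748] v=[-0.2520]
Step 2: x=[8.5255] v=[-0.4934]
Step 3: x=[8.4541] v=[-0.7141]
Step 4: x=[8.3636] v=[-0.9048]
Step 5: x=[8.2579] v=[-1.0575]
Step 6: x=[8.1413] v=[-1.1658]
Step 7: x=[8.0188] v=[-1.2252]
Step 8: x=[7.8955] v=[-1.2331]
Step 9: x=[7.7766] v=[-1.1892]
Step 10: x=[7.6671] v=[-1.0954]
Step 11: x=[7.5715] v=[-0.9556]
Step 12: x=[7.4939] v=[-0.7756]
Step 13: x=[7.4376] v=[-0.5630]
Step 14: x=[7.4049] v=[-0.3268]
Step 15: x=[7.3972] v=[-0.0769]
Step 16: x=[7.4148] v=[0.1763]
First v>=0 after going negative at step 16, time=1.6000

Answer: 1.6000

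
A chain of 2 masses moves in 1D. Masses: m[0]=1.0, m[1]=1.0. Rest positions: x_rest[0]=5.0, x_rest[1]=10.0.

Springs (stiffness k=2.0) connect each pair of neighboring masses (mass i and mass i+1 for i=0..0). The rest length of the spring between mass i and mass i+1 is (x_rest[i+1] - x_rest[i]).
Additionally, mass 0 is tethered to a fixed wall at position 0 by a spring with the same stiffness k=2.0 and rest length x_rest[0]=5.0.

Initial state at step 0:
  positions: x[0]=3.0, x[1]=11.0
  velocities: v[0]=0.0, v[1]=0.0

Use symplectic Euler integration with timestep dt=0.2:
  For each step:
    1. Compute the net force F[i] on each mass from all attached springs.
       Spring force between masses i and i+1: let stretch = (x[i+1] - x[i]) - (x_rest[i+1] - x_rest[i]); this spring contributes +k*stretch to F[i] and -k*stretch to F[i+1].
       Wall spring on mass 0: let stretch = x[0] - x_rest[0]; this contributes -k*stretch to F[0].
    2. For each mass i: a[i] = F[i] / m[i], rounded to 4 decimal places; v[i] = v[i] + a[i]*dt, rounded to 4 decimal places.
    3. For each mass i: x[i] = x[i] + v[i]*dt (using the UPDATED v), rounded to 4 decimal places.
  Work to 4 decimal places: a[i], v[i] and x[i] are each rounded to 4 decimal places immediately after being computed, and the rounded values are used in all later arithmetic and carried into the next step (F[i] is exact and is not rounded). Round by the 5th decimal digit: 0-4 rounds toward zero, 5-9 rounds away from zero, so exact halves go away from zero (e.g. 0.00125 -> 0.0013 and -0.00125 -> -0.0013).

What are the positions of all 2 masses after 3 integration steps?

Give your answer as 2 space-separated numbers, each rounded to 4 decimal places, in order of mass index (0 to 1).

Step 0: x=[3.0000 11.0000] v=[0.0000 0.0000]
Step 1: x=[3.4000 10.7600] v=[2.0000 -1.2000]
Step 2: x=[4.1168 10.3312] v=[3.5840 -2.1440]
Step 3: x=[5.0014 9.8052] v=[4.4230 -2.6298]

Answer: 5.0014 9.8052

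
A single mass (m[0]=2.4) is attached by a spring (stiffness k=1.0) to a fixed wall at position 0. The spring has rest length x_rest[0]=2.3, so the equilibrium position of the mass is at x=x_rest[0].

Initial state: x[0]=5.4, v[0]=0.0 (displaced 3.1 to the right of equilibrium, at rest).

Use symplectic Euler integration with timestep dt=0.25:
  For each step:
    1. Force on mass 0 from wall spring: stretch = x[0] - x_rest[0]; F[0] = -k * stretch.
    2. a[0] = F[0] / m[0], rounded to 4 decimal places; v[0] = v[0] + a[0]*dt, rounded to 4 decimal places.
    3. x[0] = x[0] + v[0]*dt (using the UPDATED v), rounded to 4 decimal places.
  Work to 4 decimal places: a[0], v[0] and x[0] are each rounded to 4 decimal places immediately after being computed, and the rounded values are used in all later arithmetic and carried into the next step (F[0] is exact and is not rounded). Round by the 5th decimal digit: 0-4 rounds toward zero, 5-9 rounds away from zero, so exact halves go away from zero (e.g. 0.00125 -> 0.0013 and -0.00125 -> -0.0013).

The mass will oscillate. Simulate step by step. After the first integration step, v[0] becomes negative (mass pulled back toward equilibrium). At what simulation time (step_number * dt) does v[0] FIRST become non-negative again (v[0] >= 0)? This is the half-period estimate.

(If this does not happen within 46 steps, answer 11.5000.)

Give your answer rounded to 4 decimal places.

Step 0: x=[5.4000] v=[0.0000]
Step 1: x=[5.3193] v=[-0.3229]
Step 2: x=[5.1600] v=[-0.6374]
Step 3: x=[4.9262] v=[-0.9353]
Step 4: x=[4.6240] v=[-1.2089]
Step 5: x=[4.2613] v=[-1.4510]
Step 6: x=[3.8475] v=[-1.6553]
Step 7: x=[3.3934] v=[-1.8165]
Step 8: x=[2.9108] v=[-1.9304]
Step 9: x=[2.4123] v=[-1.9940]
Step 10: x=[1.9109] v=[-2.0057]
Step 11: x=[1.4196] v=[-1.9652]
Step 12: x=[0.9512] v=[-1.8735]
Step 13: x=[0.5180] v=[-1.7330]
Step 14: x=[0.1312] v=[-1.5474]
Step 15: x=[-0.1992] v=[-1.3215]
Step 16: x=[-0.4645] v=[-1.0612]
Step 17: x=[-0.6578] v=[-0.7732]
Step 18: x=[-0.7741] v=[-0.4651]
Step 19: x=[-0.8103] v=[-0.1449]
Step 20: x=[-0.7655] v=[0.1791]
First v>=0 after going negative at step 20, time=5.0000

Answer: 5.0000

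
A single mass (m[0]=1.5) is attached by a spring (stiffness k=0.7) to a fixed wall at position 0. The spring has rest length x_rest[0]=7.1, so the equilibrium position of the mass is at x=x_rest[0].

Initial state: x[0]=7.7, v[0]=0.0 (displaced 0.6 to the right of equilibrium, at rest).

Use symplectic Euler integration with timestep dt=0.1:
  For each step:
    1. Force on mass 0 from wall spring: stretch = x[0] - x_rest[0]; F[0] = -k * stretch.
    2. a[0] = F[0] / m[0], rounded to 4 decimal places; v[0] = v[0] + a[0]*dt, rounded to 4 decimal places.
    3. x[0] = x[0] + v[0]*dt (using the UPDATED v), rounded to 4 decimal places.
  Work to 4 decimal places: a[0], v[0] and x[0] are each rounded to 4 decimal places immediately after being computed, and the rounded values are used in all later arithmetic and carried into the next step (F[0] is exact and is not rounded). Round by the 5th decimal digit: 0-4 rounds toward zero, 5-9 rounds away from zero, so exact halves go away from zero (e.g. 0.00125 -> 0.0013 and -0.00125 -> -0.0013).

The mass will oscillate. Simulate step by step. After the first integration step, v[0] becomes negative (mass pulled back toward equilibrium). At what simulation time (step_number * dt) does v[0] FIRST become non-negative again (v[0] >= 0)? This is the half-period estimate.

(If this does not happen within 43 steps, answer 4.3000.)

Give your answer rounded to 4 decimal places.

Answer: 4.3000

Derivation:
Step 0: x=[7.7000] v=[0.0000]
Step 1: x=[7.6972] v=[-0.0280]
Step 2: x=[7.6916] v=[-0.0559]
Step 3: x=[7.6833] v=[-0.0835]
Step 4: x=[7.6722] v=[-0.1107]
Step 5: x=[7.6585] v=[-0.1374]
Step 6: x=[7.6422] v=[-0.1635]
Step 7: x=[7.6233] v=[-0.1888]
Step 8: x=[7.6020] v=[-0.2132]
Step 9: x=[7.5783] v=[-0.2366]
Step 10: x=[7.5524] v=[-0.2589]
Step 11: x=[7.5244] v=[-0.2800]
Step 12: x=[7.4944] v=[-0.2998]
Step 13: x=[7.4626] v=[-0.3182]
Step 14: x=[7.4291] v=[-0.3351]
Step 15: x=[7.3941] v=[-0.3505]
Step 16: x=[7.3577] v=[-0.3642]
Step 17: x=[7.3201] v=[-0.3762]
Step 18: x=[7.2815] v=[-0.3865]
Step 19: x=[7.2420] v=[-0.3950]
Step 20: x=[7.2018] v=[-0.4016]
Step 21: x=[7.1612] v=[-0.4064]
Step 22: x=[7.1203] v=[-0.4093]
Step 23: x=[7.0793] v=[-0.4103]
Step 24: x=[7.0384] v=[-0.4093]
Step 25: x=[6.9978] v=[-0.4064]
Step 26: x=[6.9576] v=[-0.4016]
Step 27: x=[6.9181] v=[-0.3950]
Step 28: x=[6.8795] v=[-0.3865]
Step 29: x=[6.8419] v=[-0.3762]
Step 30: x=[6.8055] v=[-0.3642]
Step 31: x=[6.7705] v=[-0.3505]
Step 32: x=[6.7370] v=[-0.3351]
Step 33: x=[6.7052] v=[-0.3182]
Step 34: x=[6.6752] v=[-0.2998]
Step 35: x=[6.6472] v=[-0.2800]
Step 36: x=[6.6213] v=[-0.2589]
Step 37: x=[6.5976] v=[-0.2366]
Step 38: x=[6.5763] v=[-0.2132]
Step 39: x=[6.5574] v=[-0.1888]
Step 40: x=[6.5411] v=[-0.1635]
Step 41: x=[6.5274] v=[-0.1374]
Step 42: x=[6.5163] v=[-0.1107]
Step 43: x=[6.5080] v=[-0.0835]
v[0] did not become non-negative within 43 steps; using fallback time=4.3000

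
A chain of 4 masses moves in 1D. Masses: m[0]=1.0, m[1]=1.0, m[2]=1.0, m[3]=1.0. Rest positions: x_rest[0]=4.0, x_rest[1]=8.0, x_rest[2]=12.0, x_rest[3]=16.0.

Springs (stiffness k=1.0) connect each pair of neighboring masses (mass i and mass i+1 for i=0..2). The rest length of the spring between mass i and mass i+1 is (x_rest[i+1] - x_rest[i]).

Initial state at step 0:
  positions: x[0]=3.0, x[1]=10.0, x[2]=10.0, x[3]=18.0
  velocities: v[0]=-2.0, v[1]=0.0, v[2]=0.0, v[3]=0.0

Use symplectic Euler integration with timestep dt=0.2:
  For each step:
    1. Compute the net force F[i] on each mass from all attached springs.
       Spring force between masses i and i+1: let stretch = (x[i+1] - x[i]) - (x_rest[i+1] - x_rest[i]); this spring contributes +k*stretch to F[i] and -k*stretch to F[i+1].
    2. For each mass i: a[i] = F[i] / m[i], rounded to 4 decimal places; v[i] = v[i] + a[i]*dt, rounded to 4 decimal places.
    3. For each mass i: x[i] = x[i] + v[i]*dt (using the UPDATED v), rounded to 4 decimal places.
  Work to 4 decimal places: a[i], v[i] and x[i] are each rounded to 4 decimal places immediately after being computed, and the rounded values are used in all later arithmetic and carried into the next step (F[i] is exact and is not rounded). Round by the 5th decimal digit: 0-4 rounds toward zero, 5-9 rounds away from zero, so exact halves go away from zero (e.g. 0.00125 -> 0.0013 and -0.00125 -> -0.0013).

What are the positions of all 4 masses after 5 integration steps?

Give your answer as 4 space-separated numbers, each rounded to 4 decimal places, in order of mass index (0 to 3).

Answer: 2.5942 6.7694 13.4317 16.2048

Derivation:
Step 0: x=[3.0000 10.0000 10.0000 18.0000] v=[-2.0000 0.0000 0.0000 0.0000]
Step 1: x=[2.7200 9.7200 10.3200 17.8400] v=[-1.4000 -1.4000 1.6000 -0.8000]
Step 2: x=[2.5600 9.1840 10.9168 17.5392] v=[-0.8000 -2.6800 2.9840 -1.5040]
Step 3: x=[2.5050 8.4524 11.7092 17.1335] v=[-0.2752 -3.6582 3.9619 -2.0285]
Step 4: x=[2.5279 7.6131 12.5883 16.6708] v=[0.1143 -4.1963 4.3954 -2.3134]
Step 5: x=[2.5942 6.7694 13.4317 16.2048] v=[0.3313 -4.2183 4.2169 -2.3299]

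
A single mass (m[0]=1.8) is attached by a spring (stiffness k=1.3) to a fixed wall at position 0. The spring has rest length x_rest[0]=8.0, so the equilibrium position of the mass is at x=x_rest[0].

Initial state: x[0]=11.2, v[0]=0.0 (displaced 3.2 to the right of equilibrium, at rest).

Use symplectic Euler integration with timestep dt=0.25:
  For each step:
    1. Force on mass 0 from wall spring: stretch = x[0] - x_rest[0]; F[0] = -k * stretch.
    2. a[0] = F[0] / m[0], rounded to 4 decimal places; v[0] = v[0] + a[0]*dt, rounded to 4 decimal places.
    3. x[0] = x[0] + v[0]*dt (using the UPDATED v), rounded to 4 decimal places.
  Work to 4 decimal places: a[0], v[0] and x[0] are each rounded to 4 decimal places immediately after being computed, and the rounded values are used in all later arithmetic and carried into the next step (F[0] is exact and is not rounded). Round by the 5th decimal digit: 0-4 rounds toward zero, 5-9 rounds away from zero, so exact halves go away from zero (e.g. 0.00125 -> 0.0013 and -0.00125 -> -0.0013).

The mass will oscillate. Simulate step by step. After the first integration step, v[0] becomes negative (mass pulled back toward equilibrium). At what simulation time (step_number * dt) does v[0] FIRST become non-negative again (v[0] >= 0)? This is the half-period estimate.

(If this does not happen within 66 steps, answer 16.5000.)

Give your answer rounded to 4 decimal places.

Step 0: x=[11.2000] v=[0.0000]
Step 1: x=[11.0556] v=[-0.5778]
Step 2: x=[10.7732] v=[-1.1295]
Step 3: x=[10.3657] v=[-1.6302]
Step 4: x=[9.8514] v=[-2.0574]
Step 5: x=[9.2535] v=[-2.3917]
Step 6: x=[8.5990] v=[-2.6180]
Step 7: x=[7.9175] v=[-2.7262]
Step 8: x=[7.2397] v=[-2.7113]
Step 9: x=[6.5962] v=[-2.5740]
Step 10: x=[6.0161] v=[-2.3205]
Step 11: x=[5.5255] v=[-1.9623]
Step 12: x=[5.1466] v=[-1.5155]
Step 13: x=[4.8965] v=[-1.0003]
Step 14: x=[4.7865] v=[-0.4400]
Step 15: x=[4.8216] v=[0.1402]
First v>=0 after going negative at step 15, time=3.7500

Answer: 3.7500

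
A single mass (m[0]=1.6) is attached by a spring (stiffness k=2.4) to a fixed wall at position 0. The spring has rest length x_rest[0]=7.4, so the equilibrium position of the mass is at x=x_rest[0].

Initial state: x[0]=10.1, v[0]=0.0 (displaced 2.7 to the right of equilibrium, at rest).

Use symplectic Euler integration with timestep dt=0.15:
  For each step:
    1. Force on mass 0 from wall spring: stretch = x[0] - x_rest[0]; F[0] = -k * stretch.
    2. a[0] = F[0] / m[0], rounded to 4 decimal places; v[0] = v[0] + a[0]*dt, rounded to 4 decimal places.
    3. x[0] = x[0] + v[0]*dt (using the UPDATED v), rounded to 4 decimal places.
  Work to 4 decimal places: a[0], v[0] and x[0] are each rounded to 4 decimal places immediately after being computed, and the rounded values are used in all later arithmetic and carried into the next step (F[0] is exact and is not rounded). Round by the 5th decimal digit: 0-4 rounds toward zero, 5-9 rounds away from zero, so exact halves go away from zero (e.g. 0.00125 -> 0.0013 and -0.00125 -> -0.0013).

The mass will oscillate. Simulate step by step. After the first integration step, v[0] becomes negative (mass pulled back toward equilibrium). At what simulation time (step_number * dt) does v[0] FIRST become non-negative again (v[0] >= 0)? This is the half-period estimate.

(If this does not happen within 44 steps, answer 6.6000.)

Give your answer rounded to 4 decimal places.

Step 0: x=[10.1000] v=[0.0000]
Step 1: x=[10.0089] v=[-0.6075]
Step 2: x=[9.8297] v=[-1.1945]
Step 3: x=[9.5685] v=[-1.7412]
Step 4: x=[9.2341] v=[-2.2291]
Step 5: x=[8.8378] v=[-2.6418]
Step 6: x=[8.3930] v=[-2.9653]
Step 7: x=[7.9147] v=[-3.1887]
Step 8: x=[7.4190] v=[-3.3045]
Step 9: x=[6.9227] v=[-3.3088]
Step 10: x=[6.4425] v=[-3.2014]
Step 11: x=[5.9946] v=[-2.9860]
Step 12: x=[5.5941] v=[-2.6698]
Step 13: x=[5.2546] v=[-2.2635]
Step 14: x=[4.9875] v=[-1.7808]
Step 15: x=[4.8018] v=[-1.2380]
Step 16: x=[4.7038] v=[-0.6534]
Step 17: x=[4.6968] v=[-0.0468]
Step 18: x=[4.7810] v=[0.5614]
First v>=0 after going negative at step 18, time=2.7000

Answer: 2.7000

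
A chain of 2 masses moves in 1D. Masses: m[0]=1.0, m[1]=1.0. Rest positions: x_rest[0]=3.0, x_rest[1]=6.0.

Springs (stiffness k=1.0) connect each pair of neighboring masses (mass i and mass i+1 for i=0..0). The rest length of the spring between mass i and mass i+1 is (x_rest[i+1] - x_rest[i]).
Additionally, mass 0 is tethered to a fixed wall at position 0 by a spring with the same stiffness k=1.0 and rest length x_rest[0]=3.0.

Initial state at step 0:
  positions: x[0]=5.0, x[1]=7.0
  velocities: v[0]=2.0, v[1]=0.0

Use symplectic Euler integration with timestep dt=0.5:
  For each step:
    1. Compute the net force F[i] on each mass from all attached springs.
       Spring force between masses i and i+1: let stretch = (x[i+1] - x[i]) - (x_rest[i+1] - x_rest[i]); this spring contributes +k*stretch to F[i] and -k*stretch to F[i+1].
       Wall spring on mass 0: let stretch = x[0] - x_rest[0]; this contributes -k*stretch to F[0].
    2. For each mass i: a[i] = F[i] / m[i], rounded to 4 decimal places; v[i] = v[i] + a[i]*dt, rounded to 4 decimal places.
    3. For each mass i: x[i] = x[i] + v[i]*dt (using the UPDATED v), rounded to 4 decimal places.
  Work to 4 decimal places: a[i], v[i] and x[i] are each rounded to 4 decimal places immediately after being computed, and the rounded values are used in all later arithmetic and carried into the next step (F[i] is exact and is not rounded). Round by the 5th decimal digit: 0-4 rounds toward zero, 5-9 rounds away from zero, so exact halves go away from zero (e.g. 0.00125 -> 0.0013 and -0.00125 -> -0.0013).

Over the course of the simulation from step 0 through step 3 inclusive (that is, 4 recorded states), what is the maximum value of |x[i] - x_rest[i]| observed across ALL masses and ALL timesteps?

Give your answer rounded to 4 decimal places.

Step 0: x=[5.0000 7.0000] v=[2.0000 0.0000]
Step 1: x=[5.2500 7.2500] v=[0.5000 0.5000]
Step 2: x=[4.6875 7.7500] v=[-1.1250 1.0000]
Step 3: x=[3.7188 8.2344] v=[-1.9375 0.9688]
Max displacement = 2.2500

Answer: 2.2500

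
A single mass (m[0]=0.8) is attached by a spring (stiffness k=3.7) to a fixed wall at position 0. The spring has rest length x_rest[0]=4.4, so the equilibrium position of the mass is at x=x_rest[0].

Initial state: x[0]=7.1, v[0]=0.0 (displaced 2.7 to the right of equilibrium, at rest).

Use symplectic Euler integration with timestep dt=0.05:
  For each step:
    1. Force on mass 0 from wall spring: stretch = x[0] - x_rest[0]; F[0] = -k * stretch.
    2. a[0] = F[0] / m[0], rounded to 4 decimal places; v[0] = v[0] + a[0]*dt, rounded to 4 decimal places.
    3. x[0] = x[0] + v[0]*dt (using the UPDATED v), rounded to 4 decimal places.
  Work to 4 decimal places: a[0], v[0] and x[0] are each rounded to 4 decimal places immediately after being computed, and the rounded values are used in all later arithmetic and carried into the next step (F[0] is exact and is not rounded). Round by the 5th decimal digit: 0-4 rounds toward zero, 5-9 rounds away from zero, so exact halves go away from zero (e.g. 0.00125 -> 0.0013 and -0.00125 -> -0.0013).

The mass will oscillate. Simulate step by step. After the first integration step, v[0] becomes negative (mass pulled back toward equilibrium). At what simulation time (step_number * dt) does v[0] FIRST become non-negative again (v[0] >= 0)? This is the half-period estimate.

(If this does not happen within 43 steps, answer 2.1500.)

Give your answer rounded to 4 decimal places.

Step 0: x=[7.1000] v=[0.0000]
Step 1: x=[7.0688] v=[-0.6244]
Step 2: x=[7.0067] v=[-1.2416]
Step 3: x=[6.9145] v=[-1.8444]
Step 4: x=[6.7932] v=[-2.4259]
Step 5: x=[6.6442] v=[-2.9793]
Step 6: x=[6.4693] v=[-3.4983]
Step 7: x=[6.2705] v=[-3.9768]
Step 8: x=[6.0500] v=[-4.4094]
Step 9: x=[5.8105] v=[-4.7910]
Step 10: x=[5.5546] v=[-5.1172]
Step 11: x=[5.2854] v=[-5.3842]
Step 12: x=[5.0060] v=[-5.5890]
Step 13: x=[4.7195] v=[-5.7291]
Step 14: x=[4.4294] v=[-5.8030]
Step 15: x=[4.1389] v=[-5.8098]
Step 16: x=[3.8514] v=[-5.7494]
Step 17: x=[3.5703] v=[-5.6225]
Step 18: x=[3.2988] v=[-5.4306]
Step 19: x=[3.0400] v=[-5.1759]
Step 20: x=[2.7969] v=[-4.8614]
Step 21: x=[2.5724] v=[-4.4907]
Step 22: x=[2.3690] v=[-4.0681]
Step 23: x=[2.1891] v=[-3.5984]
Step 24: x=[2.0347] v=[-3.0871]
Step 25: x=[1.9077] v=[-2.5401]
Step 26: x=[1.8095] v=[-1.9638]
Step 27: x=[1.7413] v=[-1.3647]
Step 28: x=[1.7038] v=[-0.7499]
Step 29: x=[1.6975] v=[-0.1264]
Step 30: x=[1.7224] v=[0.4986]
First v>=0 after going negative at step 30, time=1.5000

Answer: 1.5000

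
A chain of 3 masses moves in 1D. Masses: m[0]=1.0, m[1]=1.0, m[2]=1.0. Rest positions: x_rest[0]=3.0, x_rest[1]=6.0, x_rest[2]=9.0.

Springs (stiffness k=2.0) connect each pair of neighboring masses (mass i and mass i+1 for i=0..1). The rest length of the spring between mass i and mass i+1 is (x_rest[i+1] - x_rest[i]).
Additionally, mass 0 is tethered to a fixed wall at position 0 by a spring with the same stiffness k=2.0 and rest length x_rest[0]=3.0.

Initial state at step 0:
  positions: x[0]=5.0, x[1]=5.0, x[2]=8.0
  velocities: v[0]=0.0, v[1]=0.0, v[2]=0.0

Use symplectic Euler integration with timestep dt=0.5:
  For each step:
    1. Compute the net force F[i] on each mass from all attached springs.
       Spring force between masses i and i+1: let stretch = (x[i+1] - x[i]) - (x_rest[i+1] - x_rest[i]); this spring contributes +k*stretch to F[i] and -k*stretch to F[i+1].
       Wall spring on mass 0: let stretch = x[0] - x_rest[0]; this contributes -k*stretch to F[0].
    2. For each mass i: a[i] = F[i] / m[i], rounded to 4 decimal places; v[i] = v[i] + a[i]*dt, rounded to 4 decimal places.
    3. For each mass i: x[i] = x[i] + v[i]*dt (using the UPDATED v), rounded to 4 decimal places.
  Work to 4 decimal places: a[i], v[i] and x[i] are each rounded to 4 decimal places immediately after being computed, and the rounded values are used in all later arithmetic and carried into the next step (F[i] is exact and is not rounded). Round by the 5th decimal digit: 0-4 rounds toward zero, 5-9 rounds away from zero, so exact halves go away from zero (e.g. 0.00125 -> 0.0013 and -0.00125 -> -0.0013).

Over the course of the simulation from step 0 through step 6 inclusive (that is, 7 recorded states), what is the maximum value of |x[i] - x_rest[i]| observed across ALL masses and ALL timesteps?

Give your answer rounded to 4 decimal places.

Step 0: x=[5.0000 5.0000 8.0000] v=[0.0000 0.0000 0.0000]
Step 1: x=[2.5000 6.5000 8.0000] v=[-5.0000 3.0000 0.0000]
Step 2: x=[0.7500 6.7500 8.7500] v=[-3.5000 0.5000 1.5000]
Step 3: x=[1.6250 5.0000 10.0000] v=[1.7500 -3.5000 2.5000]
Step 4: x=[3.3750 4.0625 10.2500] v=[3.5000 -1.8750 0.5000]
Step 5: x=[3.7813 5.8750 8.9063] v=[0.8125 3.6250 -2.6875]
Step 6: x=[3.3438 8.1563 7.5469] v=[-0.8751 4.5626 -2.7188]
Max displacement = 2.2500

Answer: 2.2500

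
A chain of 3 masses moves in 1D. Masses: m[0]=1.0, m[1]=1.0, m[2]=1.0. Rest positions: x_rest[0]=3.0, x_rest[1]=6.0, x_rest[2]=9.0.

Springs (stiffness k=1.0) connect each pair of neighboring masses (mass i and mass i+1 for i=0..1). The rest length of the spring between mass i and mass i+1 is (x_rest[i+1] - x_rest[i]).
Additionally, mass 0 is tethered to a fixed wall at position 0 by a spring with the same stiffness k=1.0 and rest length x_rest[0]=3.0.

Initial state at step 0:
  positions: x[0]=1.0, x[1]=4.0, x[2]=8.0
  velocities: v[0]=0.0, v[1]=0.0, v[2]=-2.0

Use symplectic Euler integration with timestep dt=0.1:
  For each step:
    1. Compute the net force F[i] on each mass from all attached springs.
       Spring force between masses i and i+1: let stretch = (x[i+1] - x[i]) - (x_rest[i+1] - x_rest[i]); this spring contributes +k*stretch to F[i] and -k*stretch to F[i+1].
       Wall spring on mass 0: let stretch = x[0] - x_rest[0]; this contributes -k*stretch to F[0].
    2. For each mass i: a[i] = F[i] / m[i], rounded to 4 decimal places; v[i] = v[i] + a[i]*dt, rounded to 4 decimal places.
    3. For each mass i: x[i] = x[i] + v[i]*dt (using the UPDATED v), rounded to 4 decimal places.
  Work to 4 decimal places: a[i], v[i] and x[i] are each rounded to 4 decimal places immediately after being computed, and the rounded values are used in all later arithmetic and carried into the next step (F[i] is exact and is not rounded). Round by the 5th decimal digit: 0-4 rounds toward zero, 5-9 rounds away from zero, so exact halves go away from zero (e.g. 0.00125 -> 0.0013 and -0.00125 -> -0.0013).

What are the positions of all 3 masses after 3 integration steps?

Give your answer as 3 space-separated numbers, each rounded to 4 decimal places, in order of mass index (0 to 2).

Answer: 1.1185 4.0516 7.3490

Derivation:
Step 0: x=[1.0000 4.0000 8.0000] v=[0.0000 0.0000 -2.0000]
Step 1: x=[1.0200 4.0100 7.7900] v=[0.2000 0.1000 -2.1000]
Step 2: x=[1.0597 4.0279 7.5722] v=[0.3970 0.1790 -2.1780]
Step 3: x=[1.1185 4.0516 7.3490] v=[0.5879 0.2366 -2.2324]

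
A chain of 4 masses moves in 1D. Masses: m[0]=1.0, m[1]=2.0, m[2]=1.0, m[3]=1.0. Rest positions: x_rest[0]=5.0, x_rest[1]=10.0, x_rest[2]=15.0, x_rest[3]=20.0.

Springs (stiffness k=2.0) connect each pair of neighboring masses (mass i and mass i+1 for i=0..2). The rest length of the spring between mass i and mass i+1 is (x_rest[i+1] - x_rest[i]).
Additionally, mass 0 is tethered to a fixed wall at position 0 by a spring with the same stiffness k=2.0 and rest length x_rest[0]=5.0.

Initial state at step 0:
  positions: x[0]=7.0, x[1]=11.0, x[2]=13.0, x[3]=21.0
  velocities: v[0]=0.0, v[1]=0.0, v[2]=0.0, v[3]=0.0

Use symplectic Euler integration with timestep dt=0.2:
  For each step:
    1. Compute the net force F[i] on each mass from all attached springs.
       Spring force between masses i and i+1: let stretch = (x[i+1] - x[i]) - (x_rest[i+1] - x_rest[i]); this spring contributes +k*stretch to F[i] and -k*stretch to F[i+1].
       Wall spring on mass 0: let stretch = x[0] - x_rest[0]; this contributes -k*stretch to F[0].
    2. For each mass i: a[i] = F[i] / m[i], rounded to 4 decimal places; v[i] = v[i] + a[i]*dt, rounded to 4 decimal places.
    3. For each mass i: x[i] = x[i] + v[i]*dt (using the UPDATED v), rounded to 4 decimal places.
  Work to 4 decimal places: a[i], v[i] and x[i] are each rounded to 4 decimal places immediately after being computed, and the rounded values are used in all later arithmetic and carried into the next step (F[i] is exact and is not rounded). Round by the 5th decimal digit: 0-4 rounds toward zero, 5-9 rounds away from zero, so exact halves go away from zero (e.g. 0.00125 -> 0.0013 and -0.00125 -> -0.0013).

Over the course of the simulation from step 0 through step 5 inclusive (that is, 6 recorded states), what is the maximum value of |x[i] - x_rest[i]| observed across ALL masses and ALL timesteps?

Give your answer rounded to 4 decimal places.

Answer: 2.1965

Derivation:
Step 0: x=[7.0000 11.0000 13.0000 21.0000] v=[0.0000 0.0000 0.0000 0.0000]
Step 1: x=[6.7600 10.9200 13.4800 20.7600] v=[-1.2000 -0.4000 2.4000 -1.2000]
Step 2: x=[6.3120 10.7760 14.3376 20.3376] v=[-2.2400 -0.7200 4.2880 -2.1120]
Step 3: x=[5.7162 10.5959 15.3903 19.8352] v=[-2.9792 -0.9005 5.2634 -2.5120]
Step 4: x=[5.0534 10.4124 16.4150 19.3772] v=[-3.3138 -0.9176 5.1236 -2.2900]
Step 5: x=[4.4151 10.2546 17.1965 19.0822] v=[-3.1916 -0.7889 3.9074 -1.4749]
Max displacement = 2.1965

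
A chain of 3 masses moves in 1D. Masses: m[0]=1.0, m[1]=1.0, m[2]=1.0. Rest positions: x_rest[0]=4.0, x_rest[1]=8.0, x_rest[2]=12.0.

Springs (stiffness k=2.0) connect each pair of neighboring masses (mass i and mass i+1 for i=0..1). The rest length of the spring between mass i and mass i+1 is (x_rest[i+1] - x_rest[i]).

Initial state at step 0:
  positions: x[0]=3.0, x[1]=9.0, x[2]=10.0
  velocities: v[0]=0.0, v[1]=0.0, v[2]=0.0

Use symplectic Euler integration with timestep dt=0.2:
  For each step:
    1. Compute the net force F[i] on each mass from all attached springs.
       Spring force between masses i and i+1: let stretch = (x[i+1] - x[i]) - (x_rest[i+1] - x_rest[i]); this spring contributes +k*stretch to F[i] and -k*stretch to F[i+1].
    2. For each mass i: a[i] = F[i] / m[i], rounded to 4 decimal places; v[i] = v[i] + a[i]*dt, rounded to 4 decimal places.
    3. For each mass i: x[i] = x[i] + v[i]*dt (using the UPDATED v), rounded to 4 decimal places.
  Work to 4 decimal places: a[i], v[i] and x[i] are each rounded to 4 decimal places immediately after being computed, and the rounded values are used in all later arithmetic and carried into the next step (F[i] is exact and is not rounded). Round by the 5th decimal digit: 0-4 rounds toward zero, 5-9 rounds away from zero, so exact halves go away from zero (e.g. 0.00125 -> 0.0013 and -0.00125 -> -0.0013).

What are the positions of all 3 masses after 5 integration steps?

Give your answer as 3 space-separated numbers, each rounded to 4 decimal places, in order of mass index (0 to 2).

Answer: 4.1234 5.7634 12.1134

Derivation:
Step 0: x=[3.0000 9.0000 10.0000] v=[0.0000 0.0000 0.0000]
Step 1: x=[3.1600 8.6000 10.2400] v=[0.8000 -2.0000 1.2000]
Step 2: x=[3.4352 7.8960 10.6688] v=[1.3760 -3.5200 2.1440]
Step 3: x=[3.7473 7.0570 11.1958] v=[1.5603 -4.1952 2.6349]
Step 4: x=[4.0041 6.2843 11.7117] v=[1.2842 -3.8636 2.5794]
Step 5: x=[4.1234 5.7634 12.1134] v=[0.5963 -2.6047 2.0084]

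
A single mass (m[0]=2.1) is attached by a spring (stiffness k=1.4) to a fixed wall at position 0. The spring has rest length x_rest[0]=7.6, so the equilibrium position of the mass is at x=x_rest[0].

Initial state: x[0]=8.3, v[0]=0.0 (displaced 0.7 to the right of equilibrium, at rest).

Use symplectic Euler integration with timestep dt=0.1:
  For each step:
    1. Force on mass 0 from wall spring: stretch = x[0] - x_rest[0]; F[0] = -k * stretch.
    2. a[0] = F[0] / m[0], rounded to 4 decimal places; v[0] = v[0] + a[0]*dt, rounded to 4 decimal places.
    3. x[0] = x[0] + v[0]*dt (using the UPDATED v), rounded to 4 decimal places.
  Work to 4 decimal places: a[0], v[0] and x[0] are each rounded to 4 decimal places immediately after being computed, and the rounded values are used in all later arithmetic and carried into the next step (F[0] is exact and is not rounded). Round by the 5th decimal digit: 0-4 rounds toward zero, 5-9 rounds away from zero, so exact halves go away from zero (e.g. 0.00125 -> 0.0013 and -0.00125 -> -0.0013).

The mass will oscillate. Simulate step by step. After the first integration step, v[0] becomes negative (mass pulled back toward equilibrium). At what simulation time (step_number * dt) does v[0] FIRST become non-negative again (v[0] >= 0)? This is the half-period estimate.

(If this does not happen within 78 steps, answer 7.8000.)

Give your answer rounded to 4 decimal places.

Step 0: x=[8.3000] v=[0.0000]
Step 1: x=[8.2953] v=[-0.0467]
Step 2: x=[8.2860] v=[-0.0931]
Step 3: x=[8.2721] v=[-0.1388]
Step 4: x=[8.2537] v=[-0.1836]
Step 5: x=[8.2310] v=[-0.2272]
Step 6: x=[8.2041] v=[-0.2693]
Step 7: x=[8.1731] v=[-0.3096]
Step 8: x=[8.1383] v=[-0.3478]
Step 9: x=[8.0999] v=[-0.3837]
Step 10: x=[8.0582] v=[-0.4170]
Step 11: x=[8.0134] v=[-0.4476]
Step 12: x=[7.9659] v=[-0.4752]
Step 13: x=[7.9159] v=[-0.4996]
Step 14: x=[7.8638] v=[-0.5207]
Step 15: x=[7.8100] v=[-0.5383]
Step 16: x=[7.7548] v=[-0.5523]
Step 17: x=[7.6985] v=[-0.5626]
Step 18: x=[7.6416] v=[-0.5692]
Step 19: x=[7.5844] v=[-0.5720]
Step 20: x=[7.5273] v=[-0.5710]
Step 21: x=[7.4707] v=[-0.5662]
Step 22: x=[7.4149] v=[-0.5576]
Step 23: x=[7.3604] v=[-0.5453]
Step 24: x=[7.3075] v=[-0.5293]
Step 25: x=[7.2565] v=[-0.5098]
Step 26: x=[7.2078] v=[-0.4869]
Step 27: x=[7.1617] v=[-0.4608]
Step 28: x=[7.1185] v=[-0.4316]
Step 29: x=[7.0786] v=[-0.3995]
Step 30: x=[7.0421] v=[-0.3647]
Step 31: x=[7.0094] v=[-0.3275]
Step 32: x=[6.9806] v=[-0.2881]
Step 33: x=[6.9559] v=[-0.2468]
Step 34: x=[6.9355] v=[-0.2039]
Step 35: x=[6.9195] v=[-0.1596]
Step 36: x=[6.9081] v=[-0.1142]
Step 37: x=[6.9013] v=[-0.0681]
Step 38: x=[6.8992] v=[-0.0215]
Step 39: x=[6.9017] v=[0.0252]
First v>=0 after going negative at step 39, time=3.9000

Answer: 3.9000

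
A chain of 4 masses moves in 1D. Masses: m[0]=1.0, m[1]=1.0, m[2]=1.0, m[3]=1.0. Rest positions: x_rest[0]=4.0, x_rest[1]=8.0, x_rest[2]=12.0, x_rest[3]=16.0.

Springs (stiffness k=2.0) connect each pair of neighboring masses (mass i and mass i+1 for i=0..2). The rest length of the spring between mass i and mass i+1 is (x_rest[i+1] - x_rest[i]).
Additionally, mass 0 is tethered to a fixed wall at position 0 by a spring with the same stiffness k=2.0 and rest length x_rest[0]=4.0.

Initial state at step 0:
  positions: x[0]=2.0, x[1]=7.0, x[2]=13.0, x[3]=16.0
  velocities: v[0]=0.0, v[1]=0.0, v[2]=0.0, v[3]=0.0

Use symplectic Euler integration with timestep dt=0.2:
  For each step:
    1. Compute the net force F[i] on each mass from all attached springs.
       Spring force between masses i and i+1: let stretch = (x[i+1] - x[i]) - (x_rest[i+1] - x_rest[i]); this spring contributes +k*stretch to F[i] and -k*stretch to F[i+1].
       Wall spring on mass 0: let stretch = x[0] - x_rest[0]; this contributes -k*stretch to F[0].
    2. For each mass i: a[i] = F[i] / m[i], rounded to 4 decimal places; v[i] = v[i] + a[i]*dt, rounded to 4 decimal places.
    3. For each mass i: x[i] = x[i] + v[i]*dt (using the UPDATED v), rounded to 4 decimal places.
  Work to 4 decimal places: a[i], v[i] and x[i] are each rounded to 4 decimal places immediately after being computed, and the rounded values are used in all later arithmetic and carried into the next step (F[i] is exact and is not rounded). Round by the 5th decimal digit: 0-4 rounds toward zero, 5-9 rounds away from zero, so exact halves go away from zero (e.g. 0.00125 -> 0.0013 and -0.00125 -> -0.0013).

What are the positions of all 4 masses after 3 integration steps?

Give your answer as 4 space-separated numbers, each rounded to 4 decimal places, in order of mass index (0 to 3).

Answer: 3.2841 7.4196 11.8047 16.3581

Derivation:
Step 0: x=[2.0000 7.0000 13.0000 16.0000] v=[0.0000 0.0000 0.0000 0.0000]
Step 1: x=[2.2400 7.0800 12.7600 16.0800] v=[1.2000 0.4000 -1.2000 0.4000]
Step 2: x=[2.6880 7.2272 12.3312 16.2144] v=[2.2400 0.7360 -2.1440 0.6720]
Step 3: x=[3.2841 7.4196 11.8047 16.3581] v=[2.9805 0.9619 -2.6323 0.7187]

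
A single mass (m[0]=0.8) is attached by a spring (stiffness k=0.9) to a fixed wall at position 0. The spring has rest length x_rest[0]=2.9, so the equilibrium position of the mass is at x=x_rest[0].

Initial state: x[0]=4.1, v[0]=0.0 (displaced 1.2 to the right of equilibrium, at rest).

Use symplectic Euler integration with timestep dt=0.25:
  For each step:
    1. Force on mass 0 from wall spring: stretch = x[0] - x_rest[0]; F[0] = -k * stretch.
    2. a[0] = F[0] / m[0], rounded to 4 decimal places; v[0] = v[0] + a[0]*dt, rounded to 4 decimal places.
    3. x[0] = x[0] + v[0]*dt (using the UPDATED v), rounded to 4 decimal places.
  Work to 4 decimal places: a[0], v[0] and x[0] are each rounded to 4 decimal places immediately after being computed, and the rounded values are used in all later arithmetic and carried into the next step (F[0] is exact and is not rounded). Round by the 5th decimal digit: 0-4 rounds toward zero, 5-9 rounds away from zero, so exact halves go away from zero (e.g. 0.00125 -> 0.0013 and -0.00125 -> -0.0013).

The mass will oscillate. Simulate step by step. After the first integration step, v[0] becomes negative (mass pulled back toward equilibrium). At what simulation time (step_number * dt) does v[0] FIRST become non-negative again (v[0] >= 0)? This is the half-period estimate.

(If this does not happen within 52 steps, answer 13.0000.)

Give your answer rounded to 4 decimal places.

Step 0: x=[4.1000] v=[0.0000]
Step 1: x=[4.0156] v=[-0.3375]
Step 2: x=[3.8528] v=[-0.6513]
Step 3: x=[3.6230] v=[-0.9193]
Step 4: x=[3.3423] v=[-1.1227]
Step 5: x=[3.0305] v=[-1.2471]
Step 6: x=[2.7096] v=[-1.2838]
Step 7: x=[2.4020] v=[-1.2303]
Step 8: x=[2.1295] v=[-1.0902]
Step 9: x=[1.9111] v=[-0.8735]
Step 10: x=[1.7623] v=[-0.5954]
Step 11: x=[1.6935] v=[-0.2754]
Step 12: x=[1.7095] v=[0.0639]
First v>=0 after going negative at step 12, time=3.0000

Answer: 3.0000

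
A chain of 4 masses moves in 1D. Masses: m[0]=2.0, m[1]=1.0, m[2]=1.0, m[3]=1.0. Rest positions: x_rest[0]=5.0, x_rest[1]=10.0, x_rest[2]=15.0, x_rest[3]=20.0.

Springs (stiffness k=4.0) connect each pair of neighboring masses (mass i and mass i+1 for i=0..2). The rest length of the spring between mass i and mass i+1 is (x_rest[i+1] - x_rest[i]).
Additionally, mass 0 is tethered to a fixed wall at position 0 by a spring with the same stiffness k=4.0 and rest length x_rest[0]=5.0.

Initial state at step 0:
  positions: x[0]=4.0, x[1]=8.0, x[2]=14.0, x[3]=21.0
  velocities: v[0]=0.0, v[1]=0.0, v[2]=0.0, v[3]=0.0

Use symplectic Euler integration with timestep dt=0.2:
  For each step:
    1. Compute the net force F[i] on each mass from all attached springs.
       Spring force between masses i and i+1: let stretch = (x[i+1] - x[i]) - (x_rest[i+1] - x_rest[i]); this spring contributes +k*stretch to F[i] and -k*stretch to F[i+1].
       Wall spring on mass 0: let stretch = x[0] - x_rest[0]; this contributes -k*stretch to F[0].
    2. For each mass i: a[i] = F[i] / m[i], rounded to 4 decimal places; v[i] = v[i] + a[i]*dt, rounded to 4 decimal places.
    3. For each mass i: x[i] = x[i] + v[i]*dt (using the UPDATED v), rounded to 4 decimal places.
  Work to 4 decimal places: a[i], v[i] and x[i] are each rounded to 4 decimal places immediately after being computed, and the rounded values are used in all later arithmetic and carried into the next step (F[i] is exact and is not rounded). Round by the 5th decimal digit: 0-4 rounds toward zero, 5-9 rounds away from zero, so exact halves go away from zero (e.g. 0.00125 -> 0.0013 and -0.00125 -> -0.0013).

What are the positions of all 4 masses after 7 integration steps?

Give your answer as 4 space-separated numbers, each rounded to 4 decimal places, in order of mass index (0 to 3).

Answer: 5.5553 10.7573 14.7109 18.2787

Derivation:
Step 0: x=[4.0000 8.0000 14.0000 21.0000] v=[0.0000 0.0000 0.0000 0.0000]
Step 1: x=[4.0000 8.3200 14.1600 20.6800] v=[0.0000 1.6000 0.8000 -1.6000]
Step 2: x=[4.0256 8.8832 14.4288 20.1168] v=[0.1280 2.8160 1.3440 -2.8160]
Step 3: x=[4.1178 9.5565 14.7204 19.4435] v=[0.4608 3.3664 1.4579 -3.3664]
Step 4: x=[4.3156 10.1858 14.9415 18.8145] v=[0.9892 3.1466 1.1053 -3.1449]
Step 5: x=[4.6378 10.6368 15.0213 18.3658] v=[1.6110 2.2550 0.3991 -2.2433]
Step 6: x=[5.0689 10.8295 14.9347 18.1820] v=[2.1555 0.9634 -0.4329 -0.9189]
Step 7: x=[5.5553 10.7573 14.7109 18.2787] v=[2.4322 -0.3609 -1.1192 0.4833]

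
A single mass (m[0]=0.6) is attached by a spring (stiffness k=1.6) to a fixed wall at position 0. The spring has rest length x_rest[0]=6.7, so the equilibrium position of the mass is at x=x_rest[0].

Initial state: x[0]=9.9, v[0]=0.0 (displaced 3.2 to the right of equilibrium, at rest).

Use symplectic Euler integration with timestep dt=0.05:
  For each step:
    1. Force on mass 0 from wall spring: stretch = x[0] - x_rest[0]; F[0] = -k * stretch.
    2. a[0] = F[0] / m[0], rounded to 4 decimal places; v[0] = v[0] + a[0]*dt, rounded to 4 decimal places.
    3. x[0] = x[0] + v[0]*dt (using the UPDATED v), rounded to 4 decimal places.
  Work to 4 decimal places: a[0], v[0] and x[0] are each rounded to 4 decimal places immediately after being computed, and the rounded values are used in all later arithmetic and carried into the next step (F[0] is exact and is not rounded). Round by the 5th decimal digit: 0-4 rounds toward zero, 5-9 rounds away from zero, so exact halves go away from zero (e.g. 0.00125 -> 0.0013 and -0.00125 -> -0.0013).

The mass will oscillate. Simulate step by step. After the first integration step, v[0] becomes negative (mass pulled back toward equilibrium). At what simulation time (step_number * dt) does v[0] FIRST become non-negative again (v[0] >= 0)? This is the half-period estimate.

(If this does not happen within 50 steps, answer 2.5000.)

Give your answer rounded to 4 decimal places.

Step 0: x=[9.9000] v=[0.0000]
Step 1: x=[9.8787] v=[-0.4267]
Step 2: x=[9.8362] v=[-0.8505]
Step 3: x=[9.7728] v=[-1.2687]
Step 4: x=[9.6889] v=[-1.6784]
Step 5: x=[9.5851] v=[-2.0769]
Step 6: x=[9.4620] v=[-2.4616]
Step 7: x=[9.3205] v=[-2.8299]
Step 8: x=[9.1615] v=[-3.1793]
Step 9: x=[8.9861] v=[-3.5075]
Step 10: x=[8.7955] v=[-3.8123]
Step 11: x=[8.5909] v=[-4.0917]
Step 12: x=[8.3737] v=[-4.3438]
Step 13: x=[8.1454] v=[-4.5670]
Step 14: x=[7.9074] v=[-4.7597]
Step 15: x=[7.6614] v=[-4.9207]
Step 16: x=[7.4090] v=[-5.0489]
Step 17: x=[7.1518] v=[-5.1434]
Step 18: x=[6.8916] v=[-5.2036]
Step 19: x=[6.6301] v=[-5.2291]
Step 20: x=[6.3691] v=[-5.2198]
Step 21: x=[6.1103] v=[-5.1757]
Step 22: x=[5.8554] v=[-5.0971]
Step 23: x=[5.6062] v=[-4.9845]
Step 24: x=[5.3643] v=[-4.8387]
Step 25: x=[5.1313] v=[-4.6606]
Step 26: x=[4.9087] v=[-4.4514]
Step 27: x=[4.6981] v=[-4.2126]
Step 28: x=[4.5008] v=[-3.9457]
Step 29: x=[4.3182] v=[-3.6525]
Step 30: x=[4.1515] v=[-3.3349]
Step 31: x=[4.0017] v=[-2.9951]
Step 32: x=[3.8699] v=[-2.6353]
Step 33: x=[3.7570] v=[-2.2580]
Step 34: x=[3.6637] v=[-1.8656]
Step 35: x=[3.5907] v=[-1.4608]
Step 36: x=[3.5384] v=[-1.0462]
Step 37: x=[3.5072] v=[-0.6247]
Step 38: x=[3.4973] v=[-0.1990]
Step 39: x=[3.5087] v=[0.2280]
First v>=0 after going negative at step 39, time=1.9500

Answer: 1.9500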